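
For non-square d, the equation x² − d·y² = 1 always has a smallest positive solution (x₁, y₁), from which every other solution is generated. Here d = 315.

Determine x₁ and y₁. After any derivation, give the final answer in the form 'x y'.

71 4

√315 = [17; 1,2,1,34, …], period ℓ=4 (even) → k=3
a_0=17:  p_0=17·1+0=17,  q_0=17·0+1=1
a_1=1:  p_1=1·17+1=18,  q_1=1·1+0=1
a_2=2:  p_2=2·18+17=53,  q_2=2·1+1=3
a_3=1:  p_3=1·53+18=71,  q_3=1·3+1=4
(x₁, y₁) = (71, 4);  71² − 315·4² = 1 ✓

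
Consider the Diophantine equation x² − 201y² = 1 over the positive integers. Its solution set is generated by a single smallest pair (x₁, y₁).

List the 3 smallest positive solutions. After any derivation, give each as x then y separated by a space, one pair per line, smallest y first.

515095 36332
530645718049 37428863080
546665912276384215 38558840456348868

√201 → a₀=14, period (5,1,1,1,2,…,1,5,28); ℓ=14 even so k=13
a_0=14:  p_0=14·1+0=14,  q_0=14·0+1=1
a_1=5:  p_1=5·14+1=71,  q_1=5·1+0=5
…
a_3=1:  p_3=1·85+71=156,  q_3=1·6+5=11
a_4=1:  p_4=1·156+85=241,  q_4=1·11+6=17
…
a_6=1:  p_6=1·638+241=879,  q_6=1·45+17=62
a_7=8:  p_7=8·879+638=7670,  q_7=8·62+45=541
a_8=1:  p_8=1·7670+879=8549,  q_8=1·541+62=603
a_9=2:  p_9=2·8549+7670=24768,  q_9=2·603+541=1747
a_10=1:  p_10=1·24768+8549=33317,  q_10=1·1747+603=2350
…
a_12=1:  p_12=1·58085+33317=91402,  q_12=1·4097+2350=6447
a_13=5:  p_13=5·91402+58085=515095,  q_13=5·6447+4097=36332
fundamental: x₁=515095, y₁=36332  (since 265322859025 − 201·1320014224 = 1)
(515095+36332√201)^2 = 530645718049 + 37428863080√201
(515095+36332√201)^3 = 546665912276384215 + 38558840456348868√201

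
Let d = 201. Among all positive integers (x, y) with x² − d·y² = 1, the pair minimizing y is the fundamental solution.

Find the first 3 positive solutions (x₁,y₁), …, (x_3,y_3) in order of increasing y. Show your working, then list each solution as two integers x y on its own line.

515095 36332
530645718049 37428863080
546665912276384215 38558840456348868

[14; 5,1,1,1,2,…,1,5,28] for √201; ℓ=14 ⇒ convergent index 13
step 0: (14, 1)  from 14·(1,0) + (0,1)
…
step 7: (7670, 541)  from 8·(879,62) + (638,45)
step 8: (8549, 603)  from 1·(7670,541) + (879,62)
step 9: (24768, 1747)  from 2·(8549,603) + (7670,541)
step 10: (33317, 2350)  from 1·(24768,1747) + (8549,603)
…
step 12: (91402, 6447)  from 1·(58085,4097) + (33317,2350)
step 13: (515095, 36332)  from 5·(91402,6447) + (58085,4097)
fundamental: x₁=515095, y₁=36332  (since 265322859025 − 201·1320014224 = 1)
(x_2, y_2) = (515095·515095 + 201·36332·36332, 515095·36332 + 36332·515095) = (530645718049, 37428863080)
(x_3, y_3) = (515095·530645718049 + 201·36332·37428863080, 515095·37428863080 + 36332·530645718049) = (546665912276384215, 38558840456348868)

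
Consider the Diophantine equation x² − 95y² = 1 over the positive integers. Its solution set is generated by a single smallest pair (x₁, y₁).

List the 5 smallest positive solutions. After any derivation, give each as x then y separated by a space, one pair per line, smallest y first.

39 4
3041 312
237159 24332
18495361 1897584
1442400999 147987220

√95 → a₀=9, period (1,2,1,18); ℓ=4 even so k=3
i=0: a=9 ⇒ p=9, q=1
i=1: a=1 ⇒ p=10, q=1
i=2: a=2 ⇒ p=29, q=3
i=3: a=1 ⇒ p=39, q=4
fundamental: x₁=39, y₁=4  (since 1521 − 95·16 = 1)
(x_2, y_2) = (39·39 + 95·4·4, 39·4 + 4·39) = (3041, 312)
(x_3, y_3) = (39·3041 + 95·4·312, 39·312 + 4·3041) = (237159, 24332)
(x_4, y_4) = (39·237159 + 95·4·24332, 39·24332 + 4·237159) = (18495361, 1897584)
(x_5, y_5) = (39·18495361 + 95·4·1897584, 39·1897584 + 4·18495361) = (1442400999, 147987220)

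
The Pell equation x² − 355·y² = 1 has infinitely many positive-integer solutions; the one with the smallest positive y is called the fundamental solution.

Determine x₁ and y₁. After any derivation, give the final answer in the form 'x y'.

954809 50676

[18; 1,5,3,3,1,6,1,3,3,5,1,36] for √355; ℓ=12 ⇒ convergent index 11
i=0: a=18 ⇒ p=18, q=1
…
i=4: a=3 ⇒ p=1187, q=63
…
i=6: a=6 ⇒ p=10457, q=555
…
i=9: a=3 ⇒ p=151391, q=8035
i=10: a=5 ⇒ p=803418, q=42641
i=11: a=1 ⇒ p=954809, q=50676
(x₁, y₁) = (954809, 50676);  954809² − 355·50676² = 1 ✓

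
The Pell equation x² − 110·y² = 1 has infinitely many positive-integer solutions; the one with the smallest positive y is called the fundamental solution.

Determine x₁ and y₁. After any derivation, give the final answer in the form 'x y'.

[10; 2,20] for √110; ℓ=2 ⇒ convergent index 1
i=0: a=10 ⇒ p=10, q=1
i=1: a=2 ⇒ p=21, q=2
→ (21, 2).  Check: 21²=441, 110·2²=440, difference 1.

21 2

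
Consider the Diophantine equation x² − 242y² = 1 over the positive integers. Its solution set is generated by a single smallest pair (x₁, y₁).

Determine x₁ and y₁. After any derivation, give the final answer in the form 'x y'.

√242 → a₀=15, period (1,1,3,1,14,1,3,1,1,30); ℓ=10 even so k=9
step 0: (15, 1)  from 15·(1,0) + (0,1)
step 1: (16, 1)  from 1·(15,1) + (1,0)
…
step 3: (109, 7)  from 3·(31,2) + (16,1)
…
step 5: (2069, 133)  from 14·(140,9) + (109,7)
step 6: (2209, 142)  from 1·(2069,133) + (140,9)
…
step 8: (10905, 701)  from 1·(8696,559) + (2209,142)
step 9: (19601, 1260)  from 1·(10905,701) + (8696,559)
fundamental: x₁=19601, y₁=1260  (since 384199201 − 242·1587600 = 1)

19601 1260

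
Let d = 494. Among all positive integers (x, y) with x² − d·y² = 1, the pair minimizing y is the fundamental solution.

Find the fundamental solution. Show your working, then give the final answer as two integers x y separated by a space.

73035 3286

√494 = [22; 4,2,2,1,2,1,2,2,4,44, …], period ℓ=10 (even) → k=9
i=0: a=22 ⇒ p=22, q=1
i=1: a=4 ⇒ p=89, q=4
…
i=4: a=1 ⇒ p=689, q=31
i=5: a=2 ⇒ p=1867, q=84
i=6: a=1 ⇒ p=2556, q=115
…
i=8: a=2 ⇒ p=16514, q=743
i=9: a=4 ⇒ p=73035, q=3286
→ (73035, 3286).  Check: 73035²=5334111225, 494·3286²=5334111224, difference 1.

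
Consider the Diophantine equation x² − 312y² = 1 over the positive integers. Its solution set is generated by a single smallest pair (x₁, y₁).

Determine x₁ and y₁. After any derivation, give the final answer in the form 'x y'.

[17; 1,1,1,34] for √312; ℓ=4 ⇒ convergent index 3
step 0: (17, 1)  from 17·(1,0) + (0,1)
step 1: (18, 1)  from 1·(17,1) + (1,0)
step 2: (35, 2)  from 1·(18,1) + (17,1)
step 3: (53, 3)  from 1·(35,2) + (18,1)
(x₁, y₁) = (53, 3);  53² − 312·3² = 1 ✓

53 3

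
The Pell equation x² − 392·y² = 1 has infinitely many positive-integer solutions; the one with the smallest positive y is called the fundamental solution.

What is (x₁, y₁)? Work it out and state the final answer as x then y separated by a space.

d=392: √d = [19; 1,3,1,38] (ℓ=4, even), read p_3/q_3
a_0=19:  p_0=19·1+0=19,  q_0=19·0+1=1
a_1=1:  p_1=1·19+1=20,  q_1=1·1+0=1
a_2=3:  p_2=3·20+19=79,  q_2=3·1+1=4
a_3=1:  p_3=1·79+20=99,  q_3=1·4+1=5
fundamental: x₁=99, y₁=5  (since 9801 − 392·25 = 1)

99 5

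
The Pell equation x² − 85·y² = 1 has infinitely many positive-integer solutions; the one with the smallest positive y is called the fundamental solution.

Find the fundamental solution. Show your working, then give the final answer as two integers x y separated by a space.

[9; 4,1,1,4,18] for √85; ℓ=5 ⇒ convergent index 9
a_0=9:  p_0=9·1+0=9,  q_0=9·0+1=1
…
a_2=1:  p_2=1·37+9=46,  q_2=1·4+1=5
…
a_4=4:  p_4=4·83+46=378,  q_4=4·9+5=41
a_5=18:  p_5=18·378+83=6887,  q_5=18·41+9=747
…
a_7=1:  p_7=1·27926+6887=34813,  q_7=1·3029+747=3776
a_8=1:  p_8=1·34813+27926=62739,  q_8=1·3776+3029=6805
a_9=4:  p_9=4·62739+34813=285769,  q_9=4·6805+3776=30996
(x₁, y₁) = (285769, 30996);  285769² − 85·30996² = 1 ✓

285769 30996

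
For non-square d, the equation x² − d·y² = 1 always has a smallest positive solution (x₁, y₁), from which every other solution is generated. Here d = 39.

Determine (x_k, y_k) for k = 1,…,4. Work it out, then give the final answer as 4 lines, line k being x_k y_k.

[6; 4,12] for √39; ℓ=2 ⇒ convergent index 1
step 0: (6, 1)  from 6·(1,0) + (0,1)
step 1: (25, 4)  from 4·(6,1) + (1,0)
→ (25, 4).  Check: 25²=625, 39·4²=624, difference 1.
n=2: (25,4)∘(25,4) = (25·25+39·4·4, 25·4+4·25) = (1249,200)
n=3: (1249,200)∘(25,4) = (25·1249+39·4·200, 25·200+4·1249) = (62425,9996)
n=4: (62425,9996)∘(25,4) = (25·62425+39·4·9996, 25·9996+4·62425) = (3120001,499600)

25 4
1249 200
62425 9996
3120001 499600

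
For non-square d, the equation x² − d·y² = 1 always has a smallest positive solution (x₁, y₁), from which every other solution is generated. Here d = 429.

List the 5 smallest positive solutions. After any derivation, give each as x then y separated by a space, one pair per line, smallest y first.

1524095 73584
4645731138049 224298012960
14161071197688057215 683702960124468816
43165635614076113391052801 2084056526021580302230080
131577058822456507006275549422975 6352600262053037158494583086384

√429 → a₀=20, period (1,2,2,9,1,12,1,9,2,2,1,40); ℓ=12 even so k=11
a_0=20:  p_0=20·1+0=20,  q_0=20·0+1=1
…
a_2=2:  p_2=2·21+20=62,  q_2=2·1+1=3
a_3=2:  p_3=2·62+21=145,  q_3=2·3+1=7
…
a_5=1:  p_5=1·1367+145=1512,  q_5=1·66+7=73
a_6=12:  p_6=12·1512+1367=19511,  q_6=12·73+66=942
a_7=1:  p_7=1·19511+1512=21023,  q_7=1·942+73=1015
a_8=9:  p_8=9·21023+19511=208718,  q_8=9·1015+942=10077
a_9=2:  p_9=2·208718+21023=438459,  q_9=2·10077+1015=21169
a_10=2:  p_10=2·438459+208718=1085636,  q_10=2·21169+10077=52415
a_11=1:  p_11=1·1085636+438459=1524095,  q_11=1·52415+21169=73584
→ (1524095, 73584).  Check: 1524095²=2322865569025, 429·73584²=2322865569024, difference 1.
k=2:  x_2 = 1524095·1524095+429·73584·73584 = 4645731138049,  y_2 = 1524095·73584+73584·1524095 = 224298012960
k=3:  x_3 = 1524095·4645731138049+429·73584·224298012960 = 14161071197688057215,  y_3 = 1524095·224298012960+73584·4645731138049 = 683702960124468816
k=4:  x_4 = 1524095·14161071197688057215+429·73584·683702960124468816 = 43165635614076113391052801,  y_4 = 1524095·683702960124468816+73584·14161071197688057215 = 2084056526021580302230080
k=5:  x_5 = 1524095·43165635614076113391052801+429·73584·2084056526021580302230080 = 131577058822456507006275549422975,  y_5 = 1524095·2084056526021580302230080+73584·43165635614076113391052801 = 6352600262053037158494583086384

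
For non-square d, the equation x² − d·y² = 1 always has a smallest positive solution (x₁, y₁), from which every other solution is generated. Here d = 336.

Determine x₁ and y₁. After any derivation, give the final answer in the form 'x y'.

[18; 3,36] for √336; ℓ=2 ⇒ convergent index 1
k=0  a_k=18  p_k/q_k = 18/1
k=1  a_k=3  p_k/q_k = 55/3
→ (55, 3).  Check: 55²=3025, 336·3²=3024, difference 1.

55 3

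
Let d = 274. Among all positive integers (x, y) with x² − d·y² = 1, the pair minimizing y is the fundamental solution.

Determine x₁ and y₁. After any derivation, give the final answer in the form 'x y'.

3959299 239190

√274 = [16; 1,1,4,4,1,1,32, …], period ℓ=7 (odd) → k=13
a_0=16:  p_0=16·1+0=16,  q_0=16·0+1=1
a_1=1:  p_1=1·16+1=17,  q_1=1·1+0=1
…
a_3=4:  p_3=4·33+17=149,  q_3=4·2+1=9
a_4=4:  p_4=4·149+33=629,  q_4=4·9+2=38
a_5=1:  p_5=1·629+149=778,  q_5=1·38+9=47
a_6=1:  p_6=1·778+629=1407,  q_6=1·47+38=85
…
a_9=1:  p_9=1·47209+45802=93011,  q_9=1·2852+2767=5619
a_10=4:  p_10=4·93011+47209=419253,  q_10=4·5619+2852=25328
a_11=4:  p_11=4·419253+93011=1770023,  q_11=4·25328+5619=106931
a_12=1:  p_12=1·1770023+419253=2189276,  q_12=1·106931+25328=132259
a_13=1:  p_13=1·2189276+1770023=3959299,  q_13=1·132259+106931=239190
(x₁, y₁) = (3959299, 239190);  3959299² − 274·239190² = 1 ✓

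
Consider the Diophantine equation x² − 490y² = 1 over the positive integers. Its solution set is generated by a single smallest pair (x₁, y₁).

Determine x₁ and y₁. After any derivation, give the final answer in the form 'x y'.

√490 → a₀=22, period (7,2,1,4,4,4,1,2,7,44); ℓ=10 even so k=9
step 0: (22, 1)  from 22·(1,0) + (0,1)
step 1: (155, 7)  from 7·(22,1) + (1,0)
…
step 3: (487, 22)  from 1·(332,15) + (155,7)
step 4: (2280, 103)  from 4·(487,22) + (332,15)
…
step 6: (40708, 1839)  from 4·(9607,434) + (2280,103)
…
step 8: (141338, 6385)  from 2·(50315,2273) + (40708,1839)
step 9: (1039681, 46968)  from 7·(141338,6385) + (50315,2273)
fundamental: x₁=1039681, y₁=46968  (since 1080936581761 − 490·2205993024 = 1)

1039681 46968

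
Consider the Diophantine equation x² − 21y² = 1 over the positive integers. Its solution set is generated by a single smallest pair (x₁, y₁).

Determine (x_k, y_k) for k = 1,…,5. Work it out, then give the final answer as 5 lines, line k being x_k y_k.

[4; 1,1,2,1,1,8] for √21; ℓ=6 ⇒ convergent index 5
k=0  a_k=4  p_k/q_k = 4/1
k=1  a_k=1  p_k/q_k = 5/1
k=2  a_k=1  p_k/q_k = 9/2
k=3  a_k=2  p_k/q_k = 23/5
k=4  a_k=1  p_k/q_k = 32/7
k=5  a_k=1  p_k/q_k = 55/12
(x₁, y₁) = (55, 12);  55² − 21·12² = 1 ✓
n=2: (55,12)∘(55,12) = (55·55+21·12·12, 55·12+12·55) = (6049,1320)
n=3: (6049,1320)∘(55,12) = (55·6049+21·12·1320, 55·1320+12·6049) = (665335,145188)
n=4: (665335,145188)∘(55,12) = (55·665335+21·12·145188, 55·145188+12·665335) = (73180801,15969360)
n=5: (73180801,15969360)∘(55,12) = (55·73180801+21·12·15969360, 55·15969360+12·73180801) = (8049222775,1756484412)

55 12
6049 1320
665335 145188
73180801 15969360
8049222775 1756484412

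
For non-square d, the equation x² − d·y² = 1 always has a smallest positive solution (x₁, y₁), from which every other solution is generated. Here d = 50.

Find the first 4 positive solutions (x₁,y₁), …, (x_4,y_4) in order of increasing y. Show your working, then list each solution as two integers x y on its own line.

99 14
19601 2772
3880899 548842
768398401 108667944

√50 → a₀=7, period (14); ℓ=1 odd so k=1
i=0: a=7 ⇒ p=7, q=1
i=1: a=14 ⇒ p=99, q=14
(x₁, y₁) = (99, 14);  99² − 50·14² = 1 ✓
k=2:  x_2 = 99·99+50·14·14 = 19601,  y_2 = 99·14+14·99 = 2772
k=3:  x_3 = 99·19601+50·14·2772 = 3880899,  y_3 = 99·2772+14·19601 = 548842
k=4:  x_4 = 99·3880899+50·14·548842 = 768398401,  y_4 = 99·548842+14·3880899 = 108667944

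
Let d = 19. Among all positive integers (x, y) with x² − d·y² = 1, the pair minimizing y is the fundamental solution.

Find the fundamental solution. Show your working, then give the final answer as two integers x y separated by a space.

170 39

d=19: √d = [4; 2,1,3,1,2,8] (ℓ=6, even), read p_5/q_5
i=0: a=4 ⇒ p=4, q=1
i=1: a=2 ⇒ p=9, q=2
i=2: a=1 ⇒ p=13, q=3
i=3: a=3 ⇒ p=48, q=11
i=4: a=1 ⇒ p=61, q=14
i=5: a=2 ⇒ p=170, q=39
(x₁, y₁) = (170, 39);  170² − 19·39² = 1 ✓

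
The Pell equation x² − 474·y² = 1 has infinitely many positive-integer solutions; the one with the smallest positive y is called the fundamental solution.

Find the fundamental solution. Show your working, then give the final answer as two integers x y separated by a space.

√474 = [21; 1,3,2,1,1,…,3,1,42, …], period ℓ=14 (even) → k=13
k=0  a_k=21  p_k/q_k = 21/1
k=1  a_k=1  p_k/q_k = 22/1
k=2  a_k=3  p_k/q_k = 87/4
k=3  a_k=2  p_k/q_k = 196/9
k=4  a_k=1  p_k/q_k = 283/13
…
k=7  a_k=6  p_k/q_k = 5051/232
k=8  a_k=1  p_k/q_k = 5813/267
…
k=10  a_k=1  p_k/q_k = 16677/766
k=11  a_k=2  p_k/q_k = 44218/2031
k=12  a_k=3  p_k/q_k = 149331/6859
k=13  a_k=1  p_k/q_k = 193549/8890
fundamental: x₁=193549, y₁=8890  (since 37461215401 − 474·79032100 = 1)

193549 8890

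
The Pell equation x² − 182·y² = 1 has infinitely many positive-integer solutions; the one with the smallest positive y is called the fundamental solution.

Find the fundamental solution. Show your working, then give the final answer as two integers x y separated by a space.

√182 → a₀=13, period (2,26); ℓ=2 even so k=1
k=0  a_k=13  p_k/q_k = 13/1
k=1  a_k=2  p_k/q_k = 27/2
→ (27, 2).  Check: 27²=729, 182·2²=728, difference 1.

27 2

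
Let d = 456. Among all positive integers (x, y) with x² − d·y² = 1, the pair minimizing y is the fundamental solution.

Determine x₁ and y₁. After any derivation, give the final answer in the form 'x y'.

d=456: √d = [21; 2,1,4,1,2,42] (ℓ=6, even), read p_5/q_5
i=0: a=21 ⇒ p=21, q=1
…
i=4: a=1 ⇒ p=363, q=17
i=5: a=2 ⇒ p=1025, q=48
→ (1025, 48).  Check: 1025²=1050625, 456·48²=1050624, difference 1.

1025 48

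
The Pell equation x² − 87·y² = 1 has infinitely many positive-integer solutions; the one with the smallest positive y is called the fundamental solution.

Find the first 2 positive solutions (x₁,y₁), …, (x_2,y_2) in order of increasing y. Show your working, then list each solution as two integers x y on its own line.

d=87: √d = [9; 3,18] (ℓ=2, even), read p_1/q_1
k=0  a_k=9  p_k/q_k = 9/1
k=1  a_k=3  p_k/q_k = 28/3
fundamental: x₁=28, y₁=3  (since 784 − 87·9 = 1)
(x_2, y_2) = (28·28 + 87·3·3, 28·3 + 3·28) = (1567, 168)

28 3
1567 168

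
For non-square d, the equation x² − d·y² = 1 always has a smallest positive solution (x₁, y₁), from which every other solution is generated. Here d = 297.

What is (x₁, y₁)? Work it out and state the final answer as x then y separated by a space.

48599 2820

√297 = [17; 4,3,1,1,2,1,1,3,4,34, …], period ℓ=10 (even) → k=9
i=0: a=17 ⇒ p=17, q=1
i=1: a=4 ⇒ p=69, q=4
i=2: a=3 ⇒ p=224, q=13
i=3: a=1 ⇒ p=293, q=17
i=4: a=1 ⇒ p=517, q=30
i=5: a=2 ⇒ p=1327, q=77
i=6: a=1 ⇒ p=1844, q=107
i=7: a=1 ⇒ p=3171, q=184
i=8: a=3 ⇒ p=11357, q=659
i=9: a=4 ⇒ p=48599, q=2820
→ (48599, 2820).  Check: 48599²=2361862801, 297·2820²=2361862800, difference 1.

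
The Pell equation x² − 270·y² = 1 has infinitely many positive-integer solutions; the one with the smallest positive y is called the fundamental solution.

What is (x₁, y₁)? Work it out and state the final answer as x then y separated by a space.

5291 322

√270 → a₀=16, period (2,3,6,3,2,32); ℓ=6 even so k=5
step 0: (16, 1)  from 16·(1,0) + (0,1)
…
step 2: (115, 7)  from 3·(33,2) + (16,1)
step 3: (723, 44)  from 6·(115,7) + (33,2)
step 4: (2284, 139)  from 3·(723,44) + (115,7)
step 5: (5291, 322)  from 2·(2284,139) + (723,44)
fundamental: x₁=5291, y₁=322  (since 27994681 − 270·103684 = 1)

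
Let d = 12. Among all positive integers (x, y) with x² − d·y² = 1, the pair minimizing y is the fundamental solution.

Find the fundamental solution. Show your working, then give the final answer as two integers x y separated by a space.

d=12: √d = [3; 2,6] (ℓ=2, even), read p_1/q_1
a_0=3:  p_0=3·1+0=3,  q_0=3·0+1=1
a_1=2:  p_1=2·3+1=7,  q_1=2·1+0=2
(x₁, y₁) = (7, 2);  7² − 12·2² = 1 ✓

7 2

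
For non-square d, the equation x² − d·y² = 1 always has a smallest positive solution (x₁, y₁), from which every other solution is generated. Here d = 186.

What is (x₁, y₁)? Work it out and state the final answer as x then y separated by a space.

7501 550

d=186: √d = [13; 1,1,1,3,4,3,1,1,1,26] (ℓ=10, even), read p_9/q_9
i=0: a=13 ⇒ p=13, q=1
i=1: a=1 ⇒ p=14, q=1
…
i=4: a=3 ⇒ p=150, q=11
i=5: a=4 ⇒ p=641, q=47
i=6: a=3 ⇒ p=2073, q=152
i=7: a=1 ⇒ p=2714, q=199
i=8: a=1 ⇒ p=4787, q=351
i=9: a=1 ⇒ p=7501, q=550
→ (7501, 550).  Check: 7501²=56265001, 186·550²=56265000, difference 1.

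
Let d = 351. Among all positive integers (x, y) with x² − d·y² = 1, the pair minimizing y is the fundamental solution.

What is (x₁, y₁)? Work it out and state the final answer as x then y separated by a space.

[18; 1,2,1,3,2,2,2,3,1,2,1,36] for √351; ℓ=12 ⇒ convergent index 11
a_0=18:  p_0=18·1+0=18,  q_0=18·0+1=1
…
a_2=2:  p_2=2·19+18=56,  q_2=2·1+1=3
…
a_6=2:  p_6=2·637+281=1555,  q_6=2·34+15=83
…
a_10=2:  p_10=2·16543+12796=45882,  q_10=2·883+683=2449
a_11=1:  p_11=1·45882+16543=62425,  q_11=1·2449+883=3332
(x₁, y₁) = (62425, 3332);  62425² − 351·3332² = 1 ✓

62425 3332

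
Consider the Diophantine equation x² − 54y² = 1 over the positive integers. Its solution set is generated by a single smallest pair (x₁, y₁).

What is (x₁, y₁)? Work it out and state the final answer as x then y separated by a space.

√54 → a₀=7, period (2,1,6,1,2,14); ℓ=6 even so k=5
k=0  a_k=7  p_k/q_k = 7/1
k=1  a_k=2  p_k/q_k = 15/2
…
k=4  a_k=1  p_k/q_k = 169/23
k=5  a_k=2  p_k/q_k = 485/66
(x₁, y₁) = (485, 66);  485² − 54·66² = 1 ✓

485 66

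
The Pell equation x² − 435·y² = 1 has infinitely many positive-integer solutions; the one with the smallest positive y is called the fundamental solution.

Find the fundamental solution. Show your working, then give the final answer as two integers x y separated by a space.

146 7

[20; 1,5,1,40] for √435; ℓ=4 ⇒ convergent index 3
i=0: a=20 ⇒ p=20, q=1
…
i=2: a=5 ⇒ p=125, q=6
i=3: a=1 ⇒ p=146, q=7
→ (146, 7).  Check: 146²=21316, 435·7²=21315, difference 1.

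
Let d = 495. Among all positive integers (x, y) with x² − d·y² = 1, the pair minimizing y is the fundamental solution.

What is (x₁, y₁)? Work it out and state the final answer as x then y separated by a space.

[22; 4,44] for √495; ℓ=2 ⇒ convergent index 1
a_0=22:  p_0=22·1+0=22,  q_0=22·0+1=1
a_1=4:  p_1=4·22+1=89,  q_1=4·1+0=4
fundamental: x₁=89, y₁=4  (since 7921 − 495·16 = 1)

89 4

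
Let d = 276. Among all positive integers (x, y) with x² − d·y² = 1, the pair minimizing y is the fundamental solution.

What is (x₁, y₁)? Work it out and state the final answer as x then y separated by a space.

7775 468

√276 → a₀=16, period (1,1,1,1,2,2,2,1,1,1,1,32); ℓ=12 even so k=11
k=0  a_k=16  p_k/q_k = 16/1
…
k=2  a_k=1  p_k/q_k = 33/2
k=3  a_k=1  p_k/q_k = 50/3
k=4  a_k=1  p_k/q_k = 83/5
…
k=6  a_k=2  p_k/q_k = 515/31
k=7  a_k=2  p_k/q_k = 1246/75
k=8  a_k=1  p_k/q_k = 1761/106
…
k=10  a_k=1  p_k/q_k = 4768/287
k=11  a_k=1  p_k/q_k = 7775/468
fundamental: x₁=7775, y₁=468  (since 60450625 − 276·219024 = 1)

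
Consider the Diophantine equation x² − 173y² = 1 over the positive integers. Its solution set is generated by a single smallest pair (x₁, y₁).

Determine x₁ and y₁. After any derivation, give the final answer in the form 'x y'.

2499849 190060

[13; 6,1,1,6,26] for √173; ℓ=5 ⇒ convergent index 9
k=0  a_k=13  p_k/q_k = 13/1
…
k=2  a_k=1  p_k/q_k = 92/7
…
k=4  a_k=6  p_k/q_k = 1118/85
…
k=8  a_k=1  p_k/q_k = 382343/29069
k=9  a_k=6  p_k/q_k = 2499849/190060
→ (2499849, 190060).  Check: 2499849²=6249245022801, 173·190060²=6249245022800, difference 1.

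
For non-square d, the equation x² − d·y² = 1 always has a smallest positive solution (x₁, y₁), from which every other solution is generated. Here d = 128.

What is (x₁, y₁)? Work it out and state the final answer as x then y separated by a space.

d=128: √d = [11; 3,5,3,22] (ℓ=4, even), read p_3/q_3
step 0: (11, 1)  from 11·(1,0) + (0,1)
…
step 2: (181, 16)  from 5·(34,3) + (11,1)
step 3: (577, 51)  from 3·(181,16) + (34,3)
→ (577, 51).  Check: 577²=332929, 128·51²=332928, difference 1.

577 51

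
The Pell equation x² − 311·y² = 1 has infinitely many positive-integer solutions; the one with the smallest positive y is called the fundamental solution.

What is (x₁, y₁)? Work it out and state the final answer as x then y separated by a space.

√311 = [17; 1,1,1,2,1,…,1,1,34, …], period ℓ=16 (even) → k=15
a_0=17:  p_0=17·1+0=17,  q_0=17·0+1=1
…
a_2=1:  p_2=1·18+17=35,  q_2=1·1+1=2
a_3=1:  p_3=1·35+18=53,  q_3=1·2+1=3
…
a_5=1:  p_5=1·141+53=194,  q_5=1·8+3=11
a_6=6:  p_6=6·194+141=1305,  q_6=6·11+8=74
a_7=3:  p_7=3·1305+194=4109,  q_7=3·74+11=233
a_8=17:  p_8=17·4109+1305=71158,  q_8=17·233+74=4035
a_9=3:  p_9=3·71158+4109=217583,  q_9=3·4035+233=12338
a_10=6:  p_10=6·217583+71158=1376656,  q_10=6·12338+4035=78063
a_11=1:  p_11=1·1376656+217583=1594239,  q_11=1·78063+12338=90401
a_12=2:  p_12=2·1594239+1376656=4565134,  q_12=2·90401+78063=258865
…
a_14=1:  p_14=1·6159373+4565134=10724507,  q_14=1·349266+258865=608131
a_15=1:  p_15=1·10724507+6159373=16883880,  q_15=1·608131+349266=957397
(x₁, y₁) = (16883880, 957397);  16883880² − 311·957397² = 1 ✓

16883880 957397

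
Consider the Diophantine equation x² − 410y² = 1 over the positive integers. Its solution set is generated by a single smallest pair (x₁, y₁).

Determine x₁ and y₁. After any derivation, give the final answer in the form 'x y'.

81 4

d=410: √d = [20; 4,40] (ℓ=2, even), read p_1/q_1
k=0  a_k=20  p_k/q_k = 20/1
k=1  a_k=4  p_k/q_k = 81/4
(x₁, y₁) = (81, 4);  81² − 410·4² = 1 ✓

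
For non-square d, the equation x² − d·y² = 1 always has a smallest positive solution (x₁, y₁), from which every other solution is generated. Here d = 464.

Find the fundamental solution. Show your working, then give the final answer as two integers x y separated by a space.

√464 → a₀=21, period (1,1,5,1,1,1,5,1,1,42); ℓ=10 even so k=9
i=0: a=21 ⇒ p=21, q=1
…
i=3: a=5 ⇒ p=237, q=11
…
i=8: a=1 ⇒ p=5299, q=246
i=9: a=1 ⇒ p=9801, q=455
fundamental: x₁=9801, y₁=455  (since 96059601 − 464·207025 = 1)

9801 455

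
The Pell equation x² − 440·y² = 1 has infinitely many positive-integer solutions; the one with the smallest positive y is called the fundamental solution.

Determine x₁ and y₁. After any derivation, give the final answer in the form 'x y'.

21 1

d=440: √d = [20; 1,40] (ℓ=2, even), read p_1/q_1
a_0=20:  p_0=20·1+0=20,  q_0=20·0+1=1
a_1=1:  p_1=1·20+1=21,  q_1=1·1+0=1
(x₁, y₁) = (21, 1);  21² − 440·1² = 1 ✓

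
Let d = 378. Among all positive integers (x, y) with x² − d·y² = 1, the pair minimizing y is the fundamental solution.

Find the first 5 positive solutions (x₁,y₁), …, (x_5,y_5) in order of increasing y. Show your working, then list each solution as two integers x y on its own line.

d=378: √d = [19; 2,3,1,4,1,3,2,38] (ℓ=8, even), read p_7/q_7
a_0=19:  p_0=19·1+0=19,  q_0=19·0+1=1
…
a_4=4:  p_4=4·175+136=836,  q_4=4·9+7=43
a_5=1:  p_5=1·836+175=1011,  q_5=1·43+9=52
a_6=3:  p_6=3·1011+836=3869,  q_6=3·52+43=199
a_7=2:  p_7=2·3869+1011=8749,  q_7=2·199+52=450
fundamental: x₁=8749, y₁=450  (since 76545001 − 378·202500 = 1)
k=2:  x_2 = 8749·8749+378·450·450 = 153090001,  y_2 = 8749·450+450·8749 = 7874100
k=3:  x_3 = 8749·153090001+378·450·7874100 = 2678768828749,  y_3 = 8749·7874100+450·153090001 = 137781001350
k=4:  x_4 = 8749·2678768828749+378·450·137781001350 = 46873096812360001,  y_4 = 8749·137781001350+450·2678768828749 = 2410891953748200
k=5:  x_5 = 8749·46873096812360001+378·450·2410891953748200 = 820185445343906468749,  y_5 = 8749·2410891953748200+450·46873096812360001 = 42185787268905002250

8749 450
153090001 7874100
2678768828749 137781001350
46873096812360001 2410891953748200
820185445343906468749 42185787268905002250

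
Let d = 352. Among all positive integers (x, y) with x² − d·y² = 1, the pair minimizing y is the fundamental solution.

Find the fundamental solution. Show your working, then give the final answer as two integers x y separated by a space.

√352 → a₀=18, period (1,3,5,9,5,3,1,36); ℓ=8 even so k=7
a_0=18:  p_0=18·1+0=18,  q_0=18·0+1=1
…
a_4=9:  p_4=9·394+75=3621,  q_4=9·21+4=193
…
a_6=3:  p_6=3·18499+3621=59118,  q_6=3·986+193=3151
a_7=1:  p_7=1·59118+18499=77617,  q_7=1·3151+986=4137
→ (77617, 4137).  Check: 77617²=6024398689, 352·4137²=6024398688, difference 1.

77617 4137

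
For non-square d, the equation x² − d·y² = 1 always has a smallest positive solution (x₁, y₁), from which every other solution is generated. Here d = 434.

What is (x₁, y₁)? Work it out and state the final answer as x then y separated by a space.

125 6

√434 → a₀=20, period (1,4,1,40); ℓ=4 even so k=3
step 0: (20, 1)  from 20·(1,0) + (0,1)
…
step 2: (104, 5)  from 4·(21,1) + (20,1)
step 3: (125, 6)  from 1·(104,5) + (21,1)
→ (125, 6).  Check: 125²=15625, 434·6²=15624, difference 1.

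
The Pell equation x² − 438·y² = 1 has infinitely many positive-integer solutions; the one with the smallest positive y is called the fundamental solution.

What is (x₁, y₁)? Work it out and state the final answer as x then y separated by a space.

d=438: √d = [20; 1,12,1,40] (ℓ=4, even), read p_3/q_3
a_0=20:  p_0=20·1+0=20,  q_0=20·0+1=1
a_1=1:  p_1=1·20+1=21,  q_1=1·1+0=1
a_2=12:  p_2=12·21+20=272,  q_2=12·1+1=13
a_3=1:  p_3=1·272+21=293,  q_3=1·13+1=14
fundamental: x₁=293, y₁=14  (since 85849 − 438·196 = 1)

293 14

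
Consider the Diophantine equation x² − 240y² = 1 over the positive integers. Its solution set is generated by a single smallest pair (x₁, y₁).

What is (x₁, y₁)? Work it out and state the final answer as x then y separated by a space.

31 2

[15; 2,30] for √240; ℓ=2 ⇒ convergent index 1
k=0  a_k=15  p_k/q_k = 15/1
k=1  a_k=2  p_k/q_k = 31/2
→ (31, 2).  Check: 31²=961, 240·2²=960, difference 1.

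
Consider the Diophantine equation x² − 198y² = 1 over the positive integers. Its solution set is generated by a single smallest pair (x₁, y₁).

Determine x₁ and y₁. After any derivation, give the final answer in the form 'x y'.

√198 → a₀=14, period (14,28); ℓ=2 even so k=1
i=0: a=14 ⇒ p=14, q=1
i=1: a=14 ⇒ p=197, q=14
fundamental: x₁=197, y₁=14  (since 38809 − 198·196 = 1)

197 14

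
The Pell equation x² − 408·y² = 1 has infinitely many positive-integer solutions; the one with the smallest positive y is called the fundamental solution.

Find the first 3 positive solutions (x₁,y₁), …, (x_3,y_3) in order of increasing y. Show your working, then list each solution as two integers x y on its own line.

101 5
20401 1010
4120901 204015

√408 → a₀=20, period (5,40); ℓ=2 even so k=1
step 0: (20, 1)  from 20·(1,0) + (0,1)
step 1: (101, 5)  from 5·(20,1) + (1,0)
fundamental: x₁=101, y₁=5  (since 10201 − 408·25 = 1)
(x_2, y_2) = (101·101 + 408·5·5, 101·5 + 5·101) = (20401, 1010)
(x_3, y_3) = (101·20401 + 408·5·1010, 101·1010 + 5·20401) = (4120901, 204015)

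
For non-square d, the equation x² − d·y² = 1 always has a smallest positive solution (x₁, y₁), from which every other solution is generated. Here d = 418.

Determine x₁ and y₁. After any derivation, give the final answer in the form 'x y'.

d=418: √d = [20; 2,4,20,4,2,40] (ℓ=6, even), read p_5/q_5
i=0: a=20 ⇒ p=20, q=1
i=1: a=2 ⇒ p=41, q=2
i=2: a=4 ⇒ p=184, q=9
…
i=4: a=4 ⇒ p=15068, q=737
i=5: a=2 ⇒ p=33857, q=1656
→ (33857, 1656).  Check: 33857²=1146296449, 418·1656²=1146296448, difference 1.

33857 1656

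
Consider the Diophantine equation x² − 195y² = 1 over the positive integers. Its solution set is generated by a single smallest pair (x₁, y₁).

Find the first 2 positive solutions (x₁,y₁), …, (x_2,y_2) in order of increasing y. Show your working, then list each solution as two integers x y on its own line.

[13; 1,26] for √195; ℓ=2 ⇒ convergent index 1
a_0=13:  p_0=13·1+0=13,  q_0=13·0+1=1
a_1=1:  p_1=1·13+1=14,  q_1=1·1+0=1
(x₁, y₁) = (14, 1);  14² − 195·1² = 1 ✓
(14+1√195)^2 = 391 + 28√195

14 1
391 28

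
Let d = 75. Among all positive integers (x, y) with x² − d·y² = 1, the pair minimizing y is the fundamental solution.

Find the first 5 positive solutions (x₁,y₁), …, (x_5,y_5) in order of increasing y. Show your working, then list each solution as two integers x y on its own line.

[8; 1,1,1,16] for √75; ℓ=4 ⇒ convergent index 3
k=0  a_k=8  p_k/q_k = 8/1
…
k=2  a_k=1  p_k/q_k = 17/2
k=3  a_k=1  p_k/q_k = 26/3
(x₁, y₁) = (26, 3);  26² − 75·3² = 1 ✓
(x_2, y_2) = (26·26 + 75·3·3, 26·3 + 3·26) = (1351, 156)
(x_3, y_3) = (26·1351 + 75·3·156, 26·156 + 3·1351) = (70226, 8109)
(x_4, y_4) = (26·70226 + 75·3·8109, 26·8109 + 3·70226) = (3650401, 421512)
(x_5, y_5) = (26·3650401 + 75·3·421512, 26·421512 + 3·3650401) = (189750626, 21910515)

26 3
1351 156
70226 8109
3650401 421512
189750626 21910515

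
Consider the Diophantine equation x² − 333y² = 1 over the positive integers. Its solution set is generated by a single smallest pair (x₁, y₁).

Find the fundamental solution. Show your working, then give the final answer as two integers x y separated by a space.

73 4

[18; 4,36] for √333; ℓ=2 ⇒ convergent index 1
k=0  a_k=18  p_k/q_k = 18/1
k=1  a_k=4  p_k/q_k = 73/4
(x₁, y₁) = (73, 4);  73² − 333·4² = 1 ✓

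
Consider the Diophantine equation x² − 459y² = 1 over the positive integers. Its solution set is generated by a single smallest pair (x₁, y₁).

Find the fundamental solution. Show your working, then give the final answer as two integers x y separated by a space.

499850 23331

d=459: √d = [21; 2,2,1,4,21,4,1,2,2,42] (ℓ=10, even), read p_9/q_9
k=0  a_k=21  p_k/q_k = 21/1
k=1  a_k=2  p_k/q_k = 43/2
…
k=3  a_k=1  p_k/q_k = 150/7
…
k=7  a_k=1  p_k/q_k = 75692/3533
k=8  a_k=2  p_k/q_k = 212079/9899
k=9  a_k=2  p_k/q_k = 499850/23331
→ (499850, 23331).  Check: 499850²=249850022500, 459·23331²=249850022499, difference 1.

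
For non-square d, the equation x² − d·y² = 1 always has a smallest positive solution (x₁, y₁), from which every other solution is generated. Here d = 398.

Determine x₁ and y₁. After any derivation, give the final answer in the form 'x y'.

399 20

√398 = [19; 1,18,1,38, …], period ℓ=4 (even) → k=3
a_0=19:  p_0=19·1+0=19,  q_0=19·0+1=1
a_1=1:  p_1=1·19+1=20,  q_1=1·1+0=1
a_2=18:  p_2=18·20+19=379,  q_2=18·1+1=19
a_3=1:  p_3=1·379+20=399,  q_3=1·19+1=20
→ (399, 20).  Check: 399²=159201, 398·20²=159200, difference 1.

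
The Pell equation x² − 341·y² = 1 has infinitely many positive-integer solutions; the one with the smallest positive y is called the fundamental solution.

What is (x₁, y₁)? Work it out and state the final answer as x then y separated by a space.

10626551 575460

√341 → a₀=18, period (2,6,1,8,2,…,6,2,36); ℓ=14 even so k=13
i=0: a=18 ⇒ p=18, q=1
…
i=2: a=6 ⇒ p=240, q=13
…
i=5: a=2 ⇒ p=5189, q=281
i=6: a=1 ⇒ p=7645, q=414
i=7: a=2 ⇒ p=20479, q=1109
…
i=10: a=8 ⇒ p=641940, q=34763
…
i=12: a=6 ⇒ p=4953942, q=268271
i=13: a=2 ⇒ p=10626551, q=575460
(x₁, y₁) = (10626551, 575460);  10626551² − 341·575460² = 1 ✓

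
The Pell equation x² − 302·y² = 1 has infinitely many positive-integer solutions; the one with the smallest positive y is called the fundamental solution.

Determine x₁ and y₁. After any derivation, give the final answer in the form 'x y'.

[17; 2,1,1,1,4,…,1,2,34] for √302; ℓ=16 ⇒ convergent index 15
a_0=17:  p_0=17·1+0=17,  q_0=17·0+1=1
a_1=2:  p_1=2·17+1=35,  q_1=2·1+0=2
a_2=1:  p_2=1·35+17=52,  q_2=1·2+1=3
a_3=1:  p_3=1·52+35=87,  q_3=1·3+2=5
a_4=1:  p_4=1·87+52=139,  q_4=1·5+3=8
a_5=4:  p_5=4·139+87=643,  q_5=4·8+5=37
…
a_7=1:  p_7=1·1425+643=2068,  q_7=1·82+37=119
a_8=16:  p_8=16·2068+1425=34513,  q_8=16·119+82=1986
a_9=1:  p_9=1·34513+2068=36581,  q_9=1·1986+119=2105
…
a_11=4:  p_11=4·107675+36581=467281,  q_11=4·6196+2105=26889
a_12=1:  p_12=1·467281+107675=574956,  q_12=1·26889+6196=33085
a_13=1:  p_13=1·574956+467281=1042237,  q_13=1·33085+26889=59974
a_14=1:  p_14=1·1042237+574956=1617193,  q_14=1·59974+33085=93059
a_15=2:  p_15=2·1617193+1042237=4276623,  q_15=2·93059+59974=246092
fundamental: x₁=4276623, y₁=246092  (since 18289504284129 − 302·60561272464 = 1)

4276623 246092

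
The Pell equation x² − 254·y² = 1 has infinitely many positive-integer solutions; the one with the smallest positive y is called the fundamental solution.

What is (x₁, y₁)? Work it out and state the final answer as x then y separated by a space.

√254 → a₀=15, period (1,14,1,30); ℓ=4 even so k=3
step 0: (15, 1)  from 15·(1,0) + (0,1)
step 1: (16, 1)  from 1·(15,1) + (1,0)
step 2: (239, 15)  from 14·(16,1) + (15,1)
step 3: (255, 16)  from 1·(239,15) + (16,1)
→ (255, 16).  Check: 255²=65025, 254·16²=65024, difference 1.

255 16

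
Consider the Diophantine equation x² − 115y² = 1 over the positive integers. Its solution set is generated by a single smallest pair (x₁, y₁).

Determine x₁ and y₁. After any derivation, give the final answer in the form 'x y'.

1126 105

d=115: √d = [10; 1,2,1,1,1,1,1,2,1,20] (ℓ=10, even), read p_9/q_9
a_0=10:  p_0=10·1+0=10,  q_0=10·0+1=1
…
a_3=1:  p_3=1·32+11=43,  q_3=1·3+1=4
a_4=1:  p_4=1·43+32=75,  q_4=1·4+3=7
a_5=1:  p_5=1·75+43=118,  q_5=1·7+4=11
…
a_7=1:  p_7=1·193+118=311,  q_7=1·18+11=29
a_8=2:  p_8=2·311+193=815,  q_8=2·29+18=76
a_9=1:  p_9=1·815+311=1126,  q_9=1·76+29=105
(x₁, y₁) = (1126, 105);  1126² − 115·105² = 1 ✓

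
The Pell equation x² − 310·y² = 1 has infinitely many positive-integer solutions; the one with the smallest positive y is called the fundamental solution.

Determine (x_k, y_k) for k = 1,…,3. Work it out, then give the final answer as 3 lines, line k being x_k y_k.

√310 → a₀=17, period (1,1,1,1,5,…,1,1,34); ℓ=16 even so k=15
k=0  a_k=17  p_k/q_k = 17/1
k=1  a_k=1  p_k/q_k = 18/1
…
k=3  a_k=1  p_k/q_k = 53/3
k=4  a_k=1  p_k/q_k = 88/5
k=5  a_k=5  p_k/q_k = 493/28
…
k=7  a_k=1  p_k/q_k = 2060/117
k=8  a_k=2  p_k/q_k = 5687/323
…
k=11  a_k=5  p_k/q_k = 152387/8655
…
k=13  a_k=1  p_k/q_k = 333702/18953
k=14  a_k=1  p_k/q_k = 515017/29251
k=15  a_k=1  p_k/q_k = 848719/48204
→ (848719, 48204).  Check: 848719²=720323940961, 310·48204²=720323940960, difference 1.
(848719+48204√310)^2 = 1440647881921 + 81823301352√310
(848719+48204√310)^3 = 2445410459391369679 + 138889981000287972√310

848719 48204
1440647881921 81823301352
2445410459391369679 138889981000287972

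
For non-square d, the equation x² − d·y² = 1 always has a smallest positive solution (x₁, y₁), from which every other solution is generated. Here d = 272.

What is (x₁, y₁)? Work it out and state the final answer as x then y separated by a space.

[16; 2,32] for √272; ℓ=2 ⇒ convergent index 1
a_0=16:  p_0=16·1+0=16,  q_0=16·0+1=1
a_1=2:  p_1=2·16+1=33,  q_1=2·1+0=2
→ (33, 2).  Check: 33²=1089, 272·2²=1088, difference 1.

33 2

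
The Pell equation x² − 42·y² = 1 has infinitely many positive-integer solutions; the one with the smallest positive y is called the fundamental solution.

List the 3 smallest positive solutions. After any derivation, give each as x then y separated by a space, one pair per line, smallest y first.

13 2
337 52
8749 1350

d=42: √d = [6; 2,12] (ℓ=2, even), read p_1/q_1
k=0  a_k=6  p_k/q_k = 6/1
k=1  a_k=2  p_k/q_k = 13/2
(x₁, y₁) = (13, 2);  13² − 42·2² = 1 ✓
(x_2, y_2) = (13·13 + 42·2·2, 13·2 + 2·13) = (337, 52)
(x_3, y_3) = (13·337 + 42·2·52, 13·52 + 2·337) = (8749, 1350)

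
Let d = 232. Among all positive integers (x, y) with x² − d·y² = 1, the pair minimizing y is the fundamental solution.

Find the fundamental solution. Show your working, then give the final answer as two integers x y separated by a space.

[15; 4,3,7,3,4,30] for √232; ℓ=6 ⇒ convergent index 5
a_0=15:  p_0=15·1+0=15,  q_0=15·0+1=1
…
a_4=3:  p_4=3·1447+198=4539,  q_4=3·95+13=298
a_5=4:  p_5=4·4539+1447=19603,  q_5=4·298+95=1287
(x₁, y₁) = (19603, 1287);  19603² − 232·1287² = 1 ✓

19603 1287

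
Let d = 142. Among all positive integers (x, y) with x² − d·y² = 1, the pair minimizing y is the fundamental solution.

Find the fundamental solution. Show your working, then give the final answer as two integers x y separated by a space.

d=142: √d = [11; 1,10,1,22] (ℓ=4, even), read p_3/q_3
a_0=11:  p_0=11·1+0=11,  q_0=11·0+1=1
…
a_2=10:  p_2=10·12+11=131,  q_2=10·1+1=11
a_3=1:  p_3=1·131+12=143,  q_3=1·11+1=12
fundamental: x₁=143, y₁=12  (since 20449 − 142·144 = 1)

143 12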